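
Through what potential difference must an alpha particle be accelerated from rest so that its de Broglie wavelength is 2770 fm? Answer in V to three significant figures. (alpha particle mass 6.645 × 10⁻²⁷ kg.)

p = h/λ = 6.626 × 10⁻³⁴ / 2.770 × 10⁻¹² = 2.392 × 10⁻²² kg·m/s.
KE = p²/(2m) = 4.305 × 10⁻¹⁸ J.
V = KE/2e = 4.305 × 10⁻¹⁸ / (2 × 1.602 × 10⁻¹⁹) = 13.4 V.

V = 13.4 V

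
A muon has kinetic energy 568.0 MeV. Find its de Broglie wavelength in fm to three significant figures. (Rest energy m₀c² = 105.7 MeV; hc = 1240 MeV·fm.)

λ = 1.86 fm

Total energy E = KE + m₀c² = 568.0 + 105.7 = 673.7 MeV.
(pc)² = E² − (m₀c²)² = (673.7)² − (105.7)² = 4.427 × 10⁵ MeV², so pc = 665.4 MeV.
λ = hc/(pc) = 1240 MeV·fm / 665.4 MeV = 1.86 fm.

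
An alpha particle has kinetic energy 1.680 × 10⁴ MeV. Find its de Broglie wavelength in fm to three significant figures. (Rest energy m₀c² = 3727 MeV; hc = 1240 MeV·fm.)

Total energy E = KE + m₀c² = 1.680 × 10⁴ + 3727 = 20527 MeV.
(pc)² = E² − (m₀c²)² = (20527)² − (3727)² = 4.075 × 10⁸ MeV², so pc = 2.019 × 10⁴ MeV.
λ = hc/(pc) = 1240 MeV·fm / 2.019 × 10⁴ MeV = 0.0614 fm.

λ = 0.0614 fm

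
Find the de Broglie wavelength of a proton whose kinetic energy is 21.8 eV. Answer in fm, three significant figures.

λ = 6130 fm

KE = 21.8 eV = 3.492 × 10⁻¹⁸ J.
p = √(2mKE) = √(2 × 1.673 × 10⁻²⁷ × 3.492 × 10⁻¹⁸) = 1.081 × 10⁻²² kg·m/s.
λ = h/p = 6.626 × 10⁻³⁴ / 1.081 × 10⁻²² = 6.13 × 10⁻¹² m = 6130 fm.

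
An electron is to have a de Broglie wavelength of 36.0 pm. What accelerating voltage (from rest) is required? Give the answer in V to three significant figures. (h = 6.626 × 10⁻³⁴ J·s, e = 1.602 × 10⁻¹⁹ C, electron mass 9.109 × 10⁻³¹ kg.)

p = h/λ = 6.626 × 10⁻³⁴ / 3.600 × 10⁻¹¹ = 1.841 × 10⁻²³ kg·m/s.
KE = p²/(2m) = 1.860 × 10⁻¹⁶ J.
V = KE/e = 1.860 × 10⁻¹⁶ / (1.602 × 10⁻¹⁹) = 1160 V.

V = 1160 V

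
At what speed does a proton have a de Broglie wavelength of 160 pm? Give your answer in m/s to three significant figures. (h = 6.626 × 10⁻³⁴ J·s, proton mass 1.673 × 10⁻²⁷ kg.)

p = h/λ = 6.626 × 10⁻³⁴ / 1.600 × 10⁻¹⁰ = 4.141 × 10⁻²⁴ kg·m/s.
v = p/m = 4.141 × 10⁻²⁴ / 1.673 × 10⁻²⁷ = 2.48 × 10³ m/s = 2480 m/s.

v = 2480 m/s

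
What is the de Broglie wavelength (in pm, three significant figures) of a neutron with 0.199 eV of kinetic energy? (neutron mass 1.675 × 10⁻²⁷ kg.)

KE = 0.199 eV = 3.188 × 10⁻²⁰ J.
p = √(2mKE) = √(2 × 1.675 × 10⁻²⁷ × 3.188 × 10⁻²⁰) = 1.033 × 10⁻²³ kg·m/s.
λ = h/p = 6.626 × 10⁻³⁴ / 1.033 × 10⁻²³ = 6.41 × 10⁻¹¹ m = 64.1 pm.

λ = 64.1 pm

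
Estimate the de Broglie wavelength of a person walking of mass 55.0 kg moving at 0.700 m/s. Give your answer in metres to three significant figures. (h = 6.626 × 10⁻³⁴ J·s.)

p = mv = 55.0 × 0.700 = 3.850 × 10¹ kg·m/s.
λ = h/p = 6.626 × 10⁻³⁴ / 3.850 × 10¹ = 1.72 × 10⁻³⁵ m.

λ = 1.72 × 10⁻³⁵ m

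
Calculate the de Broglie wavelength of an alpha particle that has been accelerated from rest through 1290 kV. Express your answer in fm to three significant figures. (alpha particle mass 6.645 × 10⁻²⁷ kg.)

KE = 2eV = 2 × 1.602 × 10⁻¹⁹ × 1.290 × 10⁶ = 4.133 × 10⁻¹³ J.
p = √(2mKE) = √(2 × 6.645 × 10⁻²⁷ × 4.133 × 10⁻¹³) = 7.411 × 10⁻²⁰ kg·m/s.
λ = h/p = 6.626 × 10⁻³⁴ / 7.411 × 10⁻²⁰ = 8.94 × 10⁻¹⁵ m = 8.94 fm.

λ = 8.94 fm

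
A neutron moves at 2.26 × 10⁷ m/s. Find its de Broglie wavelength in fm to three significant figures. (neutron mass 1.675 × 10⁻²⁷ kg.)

λ = 17.5 fm

p = mv = 1.675 × 10⁻²⁷ × 2.26 × 10⁷ = 3.785 × 10⁻²⁰ kg·m/s.
λ = h/p = 6.626 × 10⁻³⁴ / 3.785 × 10⁻²⁰ = 1.75 × 10⁻¹⁴ m = 17.5 fm.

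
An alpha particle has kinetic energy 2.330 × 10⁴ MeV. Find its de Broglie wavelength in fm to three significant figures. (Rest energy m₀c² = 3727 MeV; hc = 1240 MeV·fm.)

Total energy E = KE + m₀c² = 2.330 × 10⁴ + 3727 = 27027 MeV.
(pc)² = E² − (m₀c²)² = (27027)² − (3727)² = 7.166 × 10⁸ MeV², so pc = 2.677 × 10⁴ MeV.
λ = hc/(pc) = 1240 MeV·fm / 2.677 × 10⁴ MeV = 0.0463 fm.

λ = 0.0463 fm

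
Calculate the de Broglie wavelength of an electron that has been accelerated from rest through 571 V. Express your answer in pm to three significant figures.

KE = eV = 1.602 × 10⁻¹⁹ × 571.0 = 9.147 × 10⁻¹⁷ J.
p = √(2mKE) = √(2 × 9.109 × 10⁻³¹ × 9.147 × 10⁻¹⁷) = 1.291 × 10⁻²³ kg·m/s.
λ = h/p = 6.626 × 10⁻³⁴ / 1.291 × 10⁻²³ = 5.13 × 10⁻¹¹ m = 51.3 pm.

λ = 51.3 pm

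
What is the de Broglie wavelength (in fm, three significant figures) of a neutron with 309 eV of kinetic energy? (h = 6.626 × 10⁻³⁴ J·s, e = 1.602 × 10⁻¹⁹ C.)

KE = 309 eV = 4.950 × 10⁻¹⁷ J.
p = √(2mKE) = √(2 × 1.675 × 10⁻²⁷ × 4.950 × 10⁻¹⁷) = 4.072 × 10⁻²² kg·m/s.
λ = h/p = 6.626 × 10⁻³⁴ / 4.072 × 10⁻²² = 1.63 × 10⁻¹² m = 1630 fm.

λ = 1630 fm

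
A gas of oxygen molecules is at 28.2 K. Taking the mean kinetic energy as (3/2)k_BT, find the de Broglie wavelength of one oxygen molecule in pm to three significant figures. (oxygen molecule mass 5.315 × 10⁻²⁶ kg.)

KE = (3/2)k_BT = 1.5 × 1.381 × 10⁻²³ × 28.2 = 5.842 × 10⁻²² J.
p = √(2mKE) = √(2 × 5.315 × 10⁻²⁶ × 5.842 × 10⁻²²) = 7.880 × 10⁻²⁴ kg·m/s.
λ = h/p = 8.41 × 10⁻¹¹ m = 84.1 pm.

λ = 84.1 pm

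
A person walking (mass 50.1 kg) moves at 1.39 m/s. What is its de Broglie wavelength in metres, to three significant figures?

λ = 9.51 × 10⁻³⁶ m

p = mv = 50.1 × 1.39 = 6.964 × 10¹ kg·m/s.
λ = h/p = 6.626 × 10⁻³⁴ / 6.964 × 10¹ = 9.51 × 10⁻³⁶ m.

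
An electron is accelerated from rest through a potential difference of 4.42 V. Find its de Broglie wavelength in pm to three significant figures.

λ = 583 pm

KE = eV = 1.602 × 10⁻¹⁹ × 4.420 = 7.081 × 10⁻¹⁹ J.
p = √(2mKE) = √(2 × 9.109 × 10⁻³¹ × 7.081 × 10⁻¹⁹) = 1.136 × 10⁻²⁴ kg·m/s.
λ = h/p = 6.626 × 10⁻³⁴ / 1.136 × 10⁻²⁴ = 5.83 × 10⁻¹⁰ m = 583 pm.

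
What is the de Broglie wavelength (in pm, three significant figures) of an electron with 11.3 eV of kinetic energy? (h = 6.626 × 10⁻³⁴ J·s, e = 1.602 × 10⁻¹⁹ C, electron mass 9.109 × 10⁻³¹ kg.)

KE = 11.3 eV = 1.810 × 10⁻¹⁸ J.
p = √(2mKE) = √(2 × 9.109 × 10⁻³¹ × 1.810 × 10⁻¹⁸) = 1.816 × 10⁻²⁴ kg·m/s.
λ = h/p = 6.626 × 10⁻³⁴ / 1.816 × 10⁻²⁴ = 3.65 × 10⁻¹⁰ m = 365 pm.

λ = 365 pm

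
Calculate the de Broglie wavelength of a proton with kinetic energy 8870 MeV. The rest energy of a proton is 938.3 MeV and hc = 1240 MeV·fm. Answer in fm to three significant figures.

λ = 0.127 fm

Total energy E = KE + m₀c² = 8870 + 938.3 = 9808.3 MeV.
(pc)² = E² − (m₀c²)² = (9808.3)² − (938.3)² = 9.532 × 10⁷ MeV², so pc = 9763 MeV.
λ = hc/(pc) = 1240 MeV·fm / 9763 MeV = 0.127 fm.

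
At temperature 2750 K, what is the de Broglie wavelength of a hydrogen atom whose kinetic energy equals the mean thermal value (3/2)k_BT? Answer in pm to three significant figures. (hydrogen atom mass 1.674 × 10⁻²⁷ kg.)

KE = (3/2)k_BT = 1.5 × 1.381 × 10⁻²³ × 2750 = 5.697 × 10⁻²⁰ J.
p = √(2mKE) = √(2 × 1.674 × 10⁻²⁷ × 5.697 × 10⁻²⁰) = 1.381 × 10⁻²³ kg·m/s.
λ = h/p = 4.80 × 10⁻¹¹ m = 48.0 pm.

λ = 48.0 pm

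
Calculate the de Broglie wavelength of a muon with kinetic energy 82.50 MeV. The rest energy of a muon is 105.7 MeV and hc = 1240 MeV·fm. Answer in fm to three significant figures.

λ = 7.96 fm

Total energy E = KE + m₀c² = 82.50 + 105.7 = 188.20 MeV.
(pc)² = E² − (m₀c²)² = (188.20)² − (105.7)² = 2.425 × 10⁴ MeV², so pc = 155.7 MeV.
λ = hc/(pc) = 1240 MeV·fm / 155.7 MeV = 7.96 fm.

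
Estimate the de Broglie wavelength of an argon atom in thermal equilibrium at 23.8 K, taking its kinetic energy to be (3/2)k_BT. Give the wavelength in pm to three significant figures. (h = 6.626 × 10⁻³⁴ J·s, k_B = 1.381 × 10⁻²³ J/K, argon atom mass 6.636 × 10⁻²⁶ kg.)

λ = 81.9 pm

KE = (3/2)k_BT = 1.5 × 1.381 × 10⁻²³ × 23.8 = 4.930 × 10⁻²² J.
p = √(2mKE) = √(2 × 6.636 × 10⁻²⁶ × 4.930 × 10⁻²²) = 8.089 × 10⁻²⁴ kg·m/s.
λ = h/p = 8.19 × 10⁻¹¹ m = 81.9 pm.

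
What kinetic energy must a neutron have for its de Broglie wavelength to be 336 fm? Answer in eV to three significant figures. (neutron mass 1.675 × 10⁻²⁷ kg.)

p = h/λ = 6.626 × 10⁻³⁴ / 3.360 × 10⁻¹³ = 1.972 × 10⁻²¹ kg·m/s.
KE = p²/(2m) = (1.972 × 10⁻²¹)² / (2 × 1.675 × 10⁻²⁷) = 1.161 × 10⁻¹⁵ J = 7250 eV.

KE = 7250 eV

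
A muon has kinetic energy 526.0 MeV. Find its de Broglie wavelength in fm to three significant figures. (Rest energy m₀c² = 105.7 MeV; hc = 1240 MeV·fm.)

λ = 1.99 fm

Total energy E = KE + m₀c² = 526.0 + 105.7 = 631.7 MeV.
(pc)² = E² − (m₀c²)² = (631.7)² − (105.7)² = 3.879 × 10⁵ MeV², so pc = 622.8 MeV.
λ = hc/(pc) = 1240 MeV·fm / 622.8 MeV = 1.99 fm.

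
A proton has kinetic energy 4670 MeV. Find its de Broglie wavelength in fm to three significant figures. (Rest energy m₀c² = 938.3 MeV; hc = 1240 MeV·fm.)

λ = 0.224 fm

Total energy E = KE + m₀c² = 4670 + 938.3 = 5608.3 MeV.
(pc)² = E² − (m₀c²)² = (5608.3)² − (938.3)² = 3.057 × 10⁷ MeV², so pc = 5529 MeV.
λ = hc/(pc) = 1240 MeV·fm / 5529 MeV = 0.224 fm.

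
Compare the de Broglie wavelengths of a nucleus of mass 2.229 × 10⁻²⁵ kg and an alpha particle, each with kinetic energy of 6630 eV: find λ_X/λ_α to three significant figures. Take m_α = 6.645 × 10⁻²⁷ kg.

At fixed KE, p = √(2mKE) so λ = h/p ∝ 1/√m.
λ_X/λ_α = √(m_α/m_X) = √(6.645 × 10⁻²⁷/2.229 × 10⁻²⁵) = √(0.02981) = 0.173.

λ_X/λ_α = 0.173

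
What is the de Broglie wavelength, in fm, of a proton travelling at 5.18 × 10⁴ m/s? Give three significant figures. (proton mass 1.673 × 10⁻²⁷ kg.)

p = mv = 1.673 × 10⁻²⁷ × 5.18 × 10⁴ = 8.666 × 10⁻²³ kg·m/s.
λ = h/p = 6.626 × 10⁻³⁴ / 8.666 × 10⁻²³ = 7.65 × 10⁻¹² m = 7650 fm.

λ = 7650 fm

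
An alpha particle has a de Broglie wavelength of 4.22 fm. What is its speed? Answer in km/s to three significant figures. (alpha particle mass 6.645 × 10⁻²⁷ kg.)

p = h/λ = 6.626 × 10⁻³⁴ / 4.220 × 10⁻¹⁵ = 1.570 × 10⁻¹⁹ kg·m/s.
v = p/m = 1.570 × 10⁻¹⁹ / 6.645 × 10⁻²⁷ = 2.36 × 10⁷ m/s = 2.36 × 10⁴ km/s.

v = 2.36 × 10⁴ km/s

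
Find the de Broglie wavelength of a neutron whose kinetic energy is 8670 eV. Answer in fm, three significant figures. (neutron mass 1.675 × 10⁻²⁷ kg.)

KE = 8670 eV = 1.389 × 10⁻¹⁵ J.
p = √(2mKE) = √(2 × 1.675 × 10⁻²⁷ × 1.389 × 10⁻¹⁵) = 2.157 × 10⁻²¹ kg·m/s.
λ = h/p = 6.626 × 10⁻³⁴ / 2.157 × 10⁻²¹ = 3.07 × 10⁻¹³ m = 307 fm.

λ = 307 fm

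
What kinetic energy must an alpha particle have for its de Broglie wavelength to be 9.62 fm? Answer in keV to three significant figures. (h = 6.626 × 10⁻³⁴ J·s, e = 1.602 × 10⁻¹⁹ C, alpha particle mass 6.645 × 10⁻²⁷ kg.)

p = h/λ = 6.626 × 10⁻³⁴ / 9.620 × 10⁻¹⁵ = 6.888 × 10⁻²⁰ kg·m/s.
KE = p²/(2m) = (6.888 × 10⁻²⁰)² / (2 × 6.645 × 10⁻²⁷) = 3.570 × 10⁻¹³ J = 2230 keV.

KE = 2230 keV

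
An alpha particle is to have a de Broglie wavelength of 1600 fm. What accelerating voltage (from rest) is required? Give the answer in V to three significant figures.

p = h/λ = 6.626 × 10⁻³⁴ / 1.600 × 10⁻¹² = 4.141 × 10⁻²² kg·m/s.
KE = p²/(2m) = 1.290 × 10⁻¹⁷ J.
V = KE/2e = 1.290 × 10⁻¹⁷ / (2 × 1.602 × 10⁻¹⁹) = 40.3 V.

V = 40.3 V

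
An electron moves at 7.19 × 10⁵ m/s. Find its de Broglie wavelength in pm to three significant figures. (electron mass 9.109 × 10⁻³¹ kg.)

λ = 1010 pm

p = mv = 9.109 × 10⁻³¹ × 7.19 × 10⁵ = 6.549 × 10⁻²⁵ kg·m/s.
λ = h/p = 6.626 × 10⁻³⁴ / 6.549 × 10⁻²⁵ = 1.01 × 10⁻⁹ m = 1010 pm.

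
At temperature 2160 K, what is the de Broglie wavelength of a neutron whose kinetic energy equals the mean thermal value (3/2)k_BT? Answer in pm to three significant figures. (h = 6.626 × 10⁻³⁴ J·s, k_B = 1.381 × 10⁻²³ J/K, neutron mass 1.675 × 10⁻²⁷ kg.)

KE = (3/2)k_BT = 1.5 × 1.381 × 10⁻²³ × 2160 = 4.474 × 10⁻²⁰ J.
p = √(2mKE) = √(2 × 1.675 × 10⁻²⁷ × 4.474 × 10⁻²⁰) = 1.224 × 10⁻²³ kg·m/s.
λ = h/p = 5.41 × 10⁻¹¹ m = 54.1 pm.

λ = 54.1 pm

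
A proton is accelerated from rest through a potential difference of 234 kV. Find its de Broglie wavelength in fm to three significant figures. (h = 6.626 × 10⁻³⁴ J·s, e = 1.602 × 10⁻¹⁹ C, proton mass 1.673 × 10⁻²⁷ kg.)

KE = eV = 1.602 × 10⁻¹⁹ × 2.340 × 10⁵ = 3.749 × 10⁻¹⁴ J.
p = √(2mKE) = √(2 × 1.673 × 10⁻²⁷ × 3.749 × 10⁻¹⁴) = 1.120 × 10⁻²⁰ kg·m/s.
λ = h/p = 6.626 × 10⁻³⁴ / 1.120 × 10⁻²⁰ = 5.92 × 10⁻¹⁴ m = 59.2 fm.

λ = 59.2 fm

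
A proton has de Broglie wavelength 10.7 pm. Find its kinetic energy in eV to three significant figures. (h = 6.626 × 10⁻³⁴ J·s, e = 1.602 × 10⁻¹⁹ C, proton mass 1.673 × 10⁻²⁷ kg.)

KE = 7.15 eV

p = h/λ = 6.626 × 10⁻³⁴ / 1.070 × 10⁻¹¹ = 6.193 × 10⁻²³ kg·m/s.
KE = p²/(2m) = (6.193 × 10⁻²³)² / (2 × 1.673 × 10⁻²⁷) = 1.146 × 10⁻¹⁸ J = 7.15 eV.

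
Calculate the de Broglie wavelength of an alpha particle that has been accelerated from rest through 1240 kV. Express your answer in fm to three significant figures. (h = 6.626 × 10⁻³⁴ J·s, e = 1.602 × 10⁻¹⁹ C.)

KE = 2eV = 2 × 1.602 × 10⁻¹⁹ × 1.240 × 10⁶ = 3.973 × 10⁻¹³ J.
p = √(2mKE) = √(2 × 6.645 × 10⁻²⁷ × 3.973 × 10⁻¹³) = 7.266 × 10⁻²⁰ kg·m/s.
λ = h/p = 6.626 × 10⁻³⁴ / 7.266 × 10⁻²⁰ = 9.12 × 10⁻¹⁵ m = 9.12 fm.

λ = 9.12 fm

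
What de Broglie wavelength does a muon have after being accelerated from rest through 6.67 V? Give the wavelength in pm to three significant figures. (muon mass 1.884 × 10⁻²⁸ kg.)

KE = eV = 1.602 × 10⁻¹⁹ × 6.670 = 1.069 × 10⁻¹⁸ J.
p = √(2mKE) = √(2 × 1.884 × 10⁻²⁸ × 1.069 × 10⁻¹⁸) = 2.007 × 10⁻²³ kg·m/s.
λ = h/p = 6.626 × 10⁻³⁴ / 2.007 × 10⁻²³ = 3.30 × 10⁻¹¹ m = 33.0 pm.

λ = 33.0 pm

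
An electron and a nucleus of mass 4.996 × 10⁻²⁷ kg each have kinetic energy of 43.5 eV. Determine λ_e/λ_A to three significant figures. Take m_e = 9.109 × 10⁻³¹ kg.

At fixed KE, p = √(2mKE) so λ = h/p ∝ 1/√m.
λ_e/λ_A = √(m_A/m_e) = √(4.996 × 10⁻²⁷/9.109 × 10⁻³¹) = √(5485) = 74.1.

λ_e/λ_A = 74.1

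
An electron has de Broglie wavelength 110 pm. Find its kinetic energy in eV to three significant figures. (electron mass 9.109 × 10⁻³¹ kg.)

p = h/λ = 6.626 × 10⁻³⁴ / 1.100 × 10⁻¹⁰ = 6.024 × 10⁻²⁴ kg·m/s.
KE = p²/(2m) = (6.024 × 10⁻²⁴)² / (2 × 9.109 × 10⁻³¹) = 1.992 × 10⁻¹⁷ J = 124 eV.

KE = 124 eV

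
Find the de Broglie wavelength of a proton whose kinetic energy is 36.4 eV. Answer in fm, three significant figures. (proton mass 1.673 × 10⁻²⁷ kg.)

KE = 36.4 eV = 5.831 × 10⁻¹⁸ J.
p = √(2mKE) = √(2 × 1.673 × 10⁻²⁷ × 5.831 × 10⁻¹⁸) = 1.397 × 10⁻²² kg·m/s.
λ = h/p = 6.626 × 10⁻³⁴ / 1.397 × 10⁻²² = 4.74 × 10⁻¹² m = 4740 fm.

λ = 4740 fm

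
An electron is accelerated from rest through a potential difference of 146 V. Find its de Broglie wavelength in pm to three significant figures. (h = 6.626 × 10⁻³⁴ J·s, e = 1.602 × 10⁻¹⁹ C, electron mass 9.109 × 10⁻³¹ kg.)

KE = eV = 1.602 × 10⁻¹⁹ × 146.0 = 2.339 × 10⁻¹⁷ J.
p = √(2mKE) = √(2 × 9.109 × 10⁻³¹ × 2.339 × 10⁻¹⁷) = 6.528 × 10⁻²⁴ kg·m/s.
λ = h/p = 6.626 × 10⁻³⁴ / 6.528 × 10⁻²⁴ = 1.02 × 10⁻¹⁰ m = 102 pm.

λ = 102 pm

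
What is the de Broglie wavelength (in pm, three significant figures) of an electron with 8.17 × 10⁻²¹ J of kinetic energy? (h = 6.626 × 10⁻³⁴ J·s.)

p = √(2mKE) = √(2 × 9.109 × 10⁻³¹ × 8.170 × 10⁻²¹) = 1.220 × 10⁻²⁵ kg·m/s.
λ = h/p = 6.626 × 10⁻³⁴ / 1.220 × 10⁻²⁵ = 5.43 × 10⁻⁹ m = 5430 pm.

λ = 5430 pm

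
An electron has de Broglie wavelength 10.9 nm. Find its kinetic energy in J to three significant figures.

KE = 2.03 × 10⁻²¹ J

p = h/λ = 6.626 × 10⁻³⁴ / 1.090 × 10⁻⁸ = 6.079 × 10⁻²⁶ kg·m/s.
KE = p²/(2m) = (6.079 × 10⁻²⁶)² / (2 × 9.109 × 10⁻³¹) = 2.028 × 10⁻²¹ J = 2.03 × 10⁻²¹ J.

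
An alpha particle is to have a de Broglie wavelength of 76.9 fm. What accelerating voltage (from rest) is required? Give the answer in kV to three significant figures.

V = 17.4 kV

p = h/λ = 6.626 × 10⁻³⁴ / 7.690 × 10⁻¹⁴ = 8.616 × 10⁻²¹ kg·m/s.
KE = p²/(2m) = 5.586 × 10⁻¹⁵ J.
V = KE/2e = 5.586 × 10⁻¹⁵ / (2 × 1.602 × 10⁻¹⁹) = 17.4 kV.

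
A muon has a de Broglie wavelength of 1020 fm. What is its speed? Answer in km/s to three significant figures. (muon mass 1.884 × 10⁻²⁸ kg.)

p = h/λ = 6.626 × 10⁻³⁴ / 1.020 × 10⁻¹² = 6.496 × 10⁻²² kg·m/s.
v = p/m = 6.496 × 10⁻²² / 1.884 × 10⁻²⁸ = 3.45 × 10⁶ m/s = 3450 km/s.

v = 3450 km/s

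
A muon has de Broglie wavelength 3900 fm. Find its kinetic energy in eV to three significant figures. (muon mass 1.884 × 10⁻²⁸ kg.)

KE = 478 eV

p = h/λ = 6.626 × 10⁻³⁴ / 3.900 × 10⁻¹² = 1.699 × 10⁻²² kg·m/s.
KE = p²/(2m) = (1.699 × 10⁻²²)² / (2 × 1.884 × 10⁻²⁸) = 7.661 × 10⁻¹⁷ J = 478 eV.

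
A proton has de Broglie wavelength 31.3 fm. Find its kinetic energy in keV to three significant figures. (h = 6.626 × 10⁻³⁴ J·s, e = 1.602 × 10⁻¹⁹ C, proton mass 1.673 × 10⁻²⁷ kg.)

p = h/λ = 6.626 × 10⁻³⁴ / 3.130 × 10⁻¹⁴ = 2.117 × 10⁻²⁰ kg·m/s.
KE = p²/(2m) = (2.117 × 10⁻²⁰)² / (2 × 1.673 × 10⁻²⁷) = 1.339 × 10⁻¹³ J = 836 keV.

KE = 836 keV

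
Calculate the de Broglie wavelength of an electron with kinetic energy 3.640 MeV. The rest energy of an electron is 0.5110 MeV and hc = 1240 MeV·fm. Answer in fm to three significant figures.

λ = 301 fm

Total energy E = KE + m₀c² = 3.640 + 0.5110 = 4.1510 MeV.
(pc)² = E² − (m₀c²)² = (4.1510)² − (0.5110)² = 16.97 MeV², so pc = 4.119 MeV.
λ = hc/(pc) = 1240 MeV·fm / 4.119 MeV = 301 fm.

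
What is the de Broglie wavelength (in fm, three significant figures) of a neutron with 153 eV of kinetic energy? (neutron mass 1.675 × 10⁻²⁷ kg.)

λ = 2310 fm

KE = 153 eV = 2.451 × 10⁻¹⁷ J.
p = √(2mKE) = √(2 × 1.675 × 10⁻²⁷ × 2.451 × 10⁻¹⁷) = 2.865 × 10⁻²² kg·m/s.
λ = h/p = 6.626 × 10⁻³⁴ / 2.865 × 10⁻²² = 2.31 × 10⁻¹² m = 2310 fm.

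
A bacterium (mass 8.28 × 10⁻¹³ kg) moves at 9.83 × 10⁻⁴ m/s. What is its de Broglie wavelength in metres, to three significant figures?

λ = 8.14 × 10⁻¹⁹ m

p = mv = 8.28 × 10⁻¹³ × 9.83 × 10⁻⁴ = 8.139 × 10⁻¹⁶ kg·m/s.
λ = h/p = 6.626 × 10⁻³⁴ / 8.139 × 10⁻¹⁶ = 8.14 × 10⁻¹⁹ m.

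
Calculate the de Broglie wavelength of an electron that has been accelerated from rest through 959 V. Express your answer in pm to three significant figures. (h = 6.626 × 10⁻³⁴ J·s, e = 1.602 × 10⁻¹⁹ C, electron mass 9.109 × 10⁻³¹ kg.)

λ = 39.6 pm

KE = eV = 1.602 × 10⁻¹⁹ × 959.0 = 1.536 × 10⁻¹⁶ J.
p = √(2mKE) = √(2 × 9.109 × 10⁻³¹ × 1.536 × 10⁻¹⁶) = 1.673 × 10⁻²³ kg·m/s.
λ = h/p = 6.626 × 10⁻³⁴ / 1.673 × 10⁻²³ = 3.96 × 10⁻¹¹ m = 39.6 pm.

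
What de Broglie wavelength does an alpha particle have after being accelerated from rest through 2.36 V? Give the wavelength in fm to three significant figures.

λ = 6610 fm

KE = 2eV = 2 × 1.602 × 10⁻¹⁹ × 2.360 = 7.561 × 10⁻¹⁹ J.
p = √(2mKE) = √(2 × 6.645 × 10⁻²⁷ × 7.561 × 10⁻¹⁹) = 1.002 × 10⁻²² kg·m/s.
λ = h/p = 6.626 × 10⁻³⁴ / 1.002 × 10⁻²² = 6.61 × 10⁻¹² m = 6610 fm.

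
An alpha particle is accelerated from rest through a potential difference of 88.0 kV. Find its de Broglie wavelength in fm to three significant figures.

KE = 2eV = 2 × 1.602 × 10⁻¹⁹ × 8.800 × 10⁴ = 2.820 × 10⁻¹⁴ J.
p = √(2mKE) = √(2 × 6.645 × 10⁻²⁷ × 2.820 × 10⁻¹⁴) = 1.936 × 10⁻²⁰ kg·m/s.
λ = h/p = 6.626 × 10⁻³⁴ / 1.936 × 10⁻²⁰ = 3.42 × 10⁻¹⁴ m = 34.2 fm.

λ = 34.2 fm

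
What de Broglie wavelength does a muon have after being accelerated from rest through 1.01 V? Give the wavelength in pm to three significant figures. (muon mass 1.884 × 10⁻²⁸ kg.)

λ = 84.9 pm

KE = eV = 1.602 × 10⁻¹⁹ × 1.010 = 1.618 × 10⁻¹⁹ J.
p = √(2mKE) = √(2 × 1.884 × 10⁻²⁸ × 1.618 × 10⁻¹⁹) = 7.808 × 10⁻²⁴ kg·m/s.
λ = h/p = 6.626 × 10⁻³⁴ / 7.808 × 10⁻²⁴ = 8.49 × 10⁻¹¹ m = 84.9 pm.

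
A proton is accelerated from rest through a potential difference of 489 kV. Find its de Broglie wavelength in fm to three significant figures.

KE = eV = 1.602 × 10⁻¹⁹ × 4.890 × 10⁵ = 7.834 × 10⁻¹⁴ J.
p = √(2mKE) = √(2 × 1.673 × 10⁻²⁷ × 7.834 × 10⁻¹⁴) = 1.619 × 10⁻²⁰ kg·m/s.
λ = h/p = 6.626 × 10⁻³⁴ / 1.619 × 10⁻²⁰ = 4.09 × 10⁻¹⁴ m = 40.9 fm.

λ = 40.9 fm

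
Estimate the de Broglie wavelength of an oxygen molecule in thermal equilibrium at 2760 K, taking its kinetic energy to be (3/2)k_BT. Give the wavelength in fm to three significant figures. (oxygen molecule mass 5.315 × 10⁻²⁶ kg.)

KE = (3/2)k_BT = 1.5 × 1.381 × 10⁻²³ × 2760 = 5.717 × 10⁻²⁰ J.
p = √(2mKE) = √(2 × 5.315 × 10⁻²⁶ × 5.717 × 10⁻²⁰) = 7.796 × 10⁻²³ kg·m/s.
λ = h/p = 8.50 × 10⁻¹² m = 8500 fm.

λ = 8500 fm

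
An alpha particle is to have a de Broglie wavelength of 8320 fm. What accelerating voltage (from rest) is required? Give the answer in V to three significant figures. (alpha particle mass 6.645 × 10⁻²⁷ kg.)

p = h/λ = 6.626 × 10⁻³⁴ / 8.320 × 10⁻¹² = 7.964 × 10⁻²³ kg·m/s.
KE = p²/(2m) = 4.772 × 10⁻¹⁹ J.
V = KE/2e = 4.772 × 10⁻¹⁹ / (2 × 1.602 × 10⁻¹⁹) = 1.49 V.

V = 1.49 V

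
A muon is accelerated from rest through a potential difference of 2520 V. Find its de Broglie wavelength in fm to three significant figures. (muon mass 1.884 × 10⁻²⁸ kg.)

λ = 1700 fm

KE = eV = 1.602 × 10⁻¹⁹ × 2520 = 4.037 × 10⁻¹⁶ J.
p = √(2mKE) = √(2 × 1.884 × 10⁻²⁸ × 4.037 × 10⁻¹⁶) = 3.900 × 10⁻²² kg·m/s.
λ = h/p = 6.626 × 10⁻³⁴ / 3.900 × 10⁻²² = 1.70 × 10⁻¹² m = 1700 fm.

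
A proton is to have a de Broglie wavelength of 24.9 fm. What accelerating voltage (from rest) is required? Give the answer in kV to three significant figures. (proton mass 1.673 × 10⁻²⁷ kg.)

V = 1320 kV

p = h/λ = 6.626 × 10⁻³⁴ / 2.490 × 10⁻¹⁴ = 2.661 × 10⁻²⁰ kg·m/s.
KE = p²/(2m) = 2.116 × 10⁻¹³ J.
V = KE/e = 2.116 × 10⁻¹³ / (1.602 × 10⁻¹⁹) = 1320 kV.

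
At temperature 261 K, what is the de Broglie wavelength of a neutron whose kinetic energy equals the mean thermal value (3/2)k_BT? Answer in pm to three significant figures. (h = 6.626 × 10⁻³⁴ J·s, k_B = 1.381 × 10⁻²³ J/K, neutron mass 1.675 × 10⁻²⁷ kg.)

λ = 156 pm

KE = (3/2)k_BT = 1.5 × 1.381 × 10⁻²³ × 261 = 5.407 × 10⁻²¹ J.
p = √(2mKE) = √(2 × 1.675 × 10⁻²⁷ × 5.407 × 10⁻²¹) = 4.256 × 10⁻²⁴ kg·m/s.
λ = h/p = 1.56 × 10⁻¹⁰ m = 156 pm.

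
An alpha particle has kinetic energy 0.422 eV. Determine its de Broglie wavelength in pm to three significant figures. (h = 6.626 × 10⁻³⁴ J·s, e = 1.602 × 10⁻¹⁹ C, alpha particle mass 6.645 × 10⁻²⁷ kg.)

λ = 22.1 pm

KE = 0.422 eV = 6.760 × 10⁻²⁰ J.
p = √(2mKE) = √(2 × 6.645 × 10⁻²⁷ × 6.760 × 10⁻²⁰) = 2.997 × 10⁻²³ kg·m/s.
λ = h/p = 6.626 × 10⁻³⁴ / 2.997 × 10⁻²³ = 2.21 × 10⁻¹¹ m = 22.1 pm.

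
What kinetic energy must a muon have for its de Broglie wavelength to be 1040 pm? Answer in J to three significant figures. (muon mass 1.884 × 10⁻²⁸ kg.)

KE = 1.08 × 10⁻²¹ J

p = h/λ = 6.626 × 10⁻³⁴ / 1.040 × 10⁻⁹ = 6.371 × 10⁻²⁵ kg·m/s.
KE = p²/(2m) = (6.371 × 10⁻²⁵)² / (2 × 1.884 × 10⁻²⁸) = 1.077 × 10⁻²¹ J = 1.08 × 10⁻²¹ J.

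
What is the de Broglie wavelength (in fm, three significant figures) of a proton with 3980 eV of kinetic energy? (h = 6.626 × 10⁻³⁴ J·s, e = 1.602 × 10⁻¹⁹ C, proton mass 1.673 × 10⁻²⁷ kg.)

λ = 454 fm

KE = 3980 eV = 6.376 × 10⁻¹⁶ J.
p = √(2mKE) = √(2 × 1.673 × 10⁻²⁷ × 6.376 × 10⁻¹⁶) = 1.461 × 10⁻²¹ kg·m/s.
λ = h/p = 6.626 × 10⁻³⁴ / 1.461 × 10⁻²¹ = 4.54 × 10⁻¹³ m = 454 fm.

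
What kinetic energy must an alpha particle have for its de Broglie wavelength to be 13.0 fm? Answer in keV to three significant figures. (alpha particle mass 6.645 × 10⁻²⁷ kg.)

p = h/λ = 6.626 × 10⁻³⁴ / 1.300 × 10⁻¹⁴ = 5.097 × 10⁻²⁰ kg·m/s.
KE = p²/(2m) = (5.097 × 10⁻²⁰)² / (2 × 6.645 × 10⁻²⁷) = 1.955 × 10⁻¹³ J = 1220 keV.

KE = 1220 keV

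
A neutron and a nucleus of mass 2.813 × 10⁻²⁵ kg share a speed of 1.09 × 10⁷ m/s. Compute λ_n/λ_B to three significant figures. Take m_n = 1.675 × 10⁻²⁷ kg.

λ_n/λ_B = 168

At fixed v, p = mv so λ = h/(mv) ∝ 1/m.
λ_n/λ_B = m_B/m_n = 2.813 × 10⁻²⁵/1.675 × 10⁻²⁷ = 168.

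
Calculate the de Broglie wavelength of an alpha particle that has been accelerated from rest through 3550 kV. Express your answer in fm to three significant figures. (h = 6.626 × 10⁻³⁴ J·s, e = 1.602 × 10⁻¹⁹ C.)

KE = 2eV = 2 × 1.602 × 10⁻¹⁹ × 3.550 × 10⁶ = 1.137 × 10⁻¹² J.
p = √(2mKE) = √(2 × 6.645 × 10⁻²⁷ × 1.137 × 10⁻¹²) = 1.229 × 10⁻¹⁹ kg·m/s.
λ = h/p = 6.626 × 10⁻³⁴ / 1.229 × 10⁻¹⁹ = 5.39 × 10⁻¹⁵ m = 5.39 fm.

λ = 5.39 fm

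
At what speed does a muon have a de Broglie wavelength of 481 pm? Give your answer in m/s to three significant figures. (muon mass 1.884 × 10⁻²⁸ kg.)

p = h/λ = 6.626 × 10⁻³⁴ / 4.810 × 10⁻¹⁰ = 1.378 × 10⁻²⁴ kg·m/s.
v = p/m = 1.378 × 10⁻²⁴ / 1.884 × 10⁻²⁸ = 7.31 × 10³ m/s = 7310 m/s.

v = 7310 m/s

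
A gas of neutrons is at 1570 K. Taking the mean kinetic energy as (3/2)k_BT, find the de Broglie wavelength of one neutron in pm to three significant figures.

KE = (3/2)k_BT = 1.5 × 1.381 × 10⁻²³ × 1570 = 3.252 × 10⁻²⁰ J.
p = √(2mKE) = √(2 × 1.675 × 10⁻²⁷ × 3.252 × 10⁻²⁰) = 1.044 × 10⁻²³ kg·m/s.
λ = h/p = 6.35 × 10⁻¹¹ m = 63.5 pm.

λ = 63.5 pm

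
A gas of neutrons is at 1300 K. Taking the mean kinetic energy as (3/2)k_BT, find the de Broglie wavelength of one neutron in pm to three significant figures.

KE = (3/2)k_BT = 1.5 × 1.381 × 10⁻²³ × 1300 = 2.693 × 10⁻²⁰ J.
p = √(2mKE) = √(2 × 1.675 × 10⁻²⁷ × 2.693 × 10⁻²⁰) = 9.498 × 10⁻²⁴ kg·m/s.
λ = h/p = 6.98 × 10⁻¹¹ m = 69.8 pm.

λ = 69.8 pm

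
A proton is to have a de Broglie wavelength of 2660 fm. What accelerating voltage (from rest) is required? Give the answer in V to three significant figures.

V = 116 V

p = h/λ = 6.626 × 10⁻³⁴ / 2.660 × 10⁻¹² = 2.491 × 10⁻²² kg·m/s.
KE = p²/(2m) = 1.854 × 10⁻¹⁷ J.
V = KE/e = 1.854 × 10⁻¹⁷ / (1.602 × 10⁻¹⁹) = 116 V.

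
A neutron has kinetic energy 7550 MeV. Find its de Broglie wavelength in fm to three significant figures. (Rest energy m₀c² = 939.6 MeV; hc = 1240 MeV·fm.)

λ = 0.147 fm

Total energy E = KE + m₀c² = 7550 + 939.6 = 8489.6 MeV.
(pc)² = E² − (m₀c²)² = (8489.6)² − (939.6)² = 7.119 × 10⁷ MeV², so pc = 8437 MeV.
λ = hc/(pc) = 1240 MeV·fm / 8437 MeV = 0.147 fm.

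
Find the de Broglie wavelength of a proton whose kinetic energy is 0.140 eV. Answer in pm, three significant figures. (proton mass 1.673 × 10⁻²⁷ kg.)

λ = 76.5 pm

KE = 0.140 eV = 2.243 × 10⁻²⁰ J.
p = √(2mKE) = √(2 × 1.673 × 10⁻²⁷ × 2.243 × 10⁻²⁰) = 8.663 × 10⁻²⁴ kg·m/s.
λ = h/p = 6.626 × 10⁻³⁴ / 8.663 × 10⁻²⁴ = 7.65 × 10⁻¹¹ m = 76.5 pm.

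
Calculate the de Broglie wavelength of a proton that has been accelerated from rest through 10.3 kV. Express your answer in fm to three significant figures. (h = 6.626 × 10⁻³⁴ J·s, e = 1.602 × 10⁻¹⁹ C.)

KE = eV = 1.602 × 10⁻¹⁹ × 1.030 × 10⁴ = 1.650 × 10⁻¹⁵ J.
p = √(2mKE) = √(2 × 1.673 × 10⁻²⁷ × 1.650 × 10⁻¹⁵) = 2.350 × 10⁻²¹ kg·m/s.
λ = h/p = 6.626 × 10⁻³⁴ / 2.350 × 10⁻²¹ = 2.82 × 10⁻¹³ m = 282 fm.

λ = 282 fm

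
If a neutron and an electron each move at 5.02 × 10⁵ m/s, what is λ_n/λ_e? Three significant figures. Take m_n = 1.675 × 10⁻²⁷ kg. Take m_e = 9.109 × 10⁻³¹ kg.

At fixed v, p = mv so λ = h/(mv) ∝ 1/m.
λ_n/λ_e = m_e/m_n = 9.109 × 10⁻³¹/1.675 × 10⁻²⁷ = 5.44 × 10⁻⁴.

λ_n/λ_e = 5.44 × 10⁻⁴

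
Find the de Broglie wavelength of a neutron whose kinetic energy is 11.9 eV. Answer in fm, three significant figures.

KE = 11.9 eV = 1.906 × 10⁻¹⁸ J.
p = √(2mKE) = √(2 × 1.675 × 10⁻²⁷ × 1.906 × 10⁻¹⁸) = 7.991 × 10⁻²³ kg·m/s.
λ = h/p = 6.626 × 10⁻³⁴ / 7.991 × 10⁻²³ = 8.29 × 10⁻¹² m = 8290 fm.

λ = 8290 fm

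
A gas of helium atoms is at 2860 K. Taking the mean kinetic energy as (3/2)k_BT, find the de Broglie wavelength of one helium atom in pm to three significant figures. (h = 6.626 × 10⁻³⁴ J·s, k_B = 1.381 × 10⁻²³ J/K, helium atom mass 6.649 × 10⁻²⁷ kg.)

λ = 23.6 pm

KE = (3/2)k_BT = 1.5 × 1.381 × 10⁻²³ × 2860 = 5.924 × 10⁻²⁰ J.
p = √(2mKE) = √(2 × 6.649 × 10⁻²⁷ × 5.924 × 10⁻²⁰) = 2.807 × 10⁻²³ kg·m/s.
λ = h/p = 2.36 × 10⁻¹¹ m = 23.6 pm.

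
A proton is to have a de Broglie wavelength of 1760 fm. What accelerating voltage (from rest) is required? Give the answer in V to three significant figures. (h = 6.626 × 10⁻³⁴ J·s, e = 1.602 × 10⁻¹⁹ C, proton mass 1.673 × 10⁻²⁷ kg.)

V = 264 V

p = h/λ = 6.626 × 10⁻³⁴ / 1.760 × 10⁻¹² = 3.765 × 10⁻²² kg·m/s.
KE = p²/(2m) = 4.236 × 10⁻¹⁷ J.
V = KE/e = 4.236 × 10⁻¹⁷ / (1.602 × 10⁻¹⁹) = 264 V.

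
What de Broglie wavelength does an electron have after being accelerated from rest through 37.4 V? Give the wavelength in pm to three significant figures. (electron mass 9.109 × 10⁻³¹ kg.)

KE = eV = 1.602 × 10⁻¹⁹ × 37.40 = 5.991 × 10⁻¹⁸ J.
p = √(2mKE) = √(2 × 9.109 × 10⁻³¹ × 5.991 × 10⁻¹⁸) = 3.304 × 10⁻²⁴ kg·m/s.
λ = h/p = 6.626 × 10⁻³⁴ / 3.304 × 10⁻²⁴ = 2.01 × 10⁻¹⁰ m = 201 pm.

λ = 201 pm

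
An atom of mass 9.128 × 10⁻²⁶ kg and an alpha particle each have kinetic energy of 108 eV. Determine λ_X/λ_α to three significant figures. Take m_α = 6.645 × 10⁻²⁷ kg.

λ_X/λ_α = 0.270

At fixed KE, p = √(2mKE) so λ = h/p ∝ 1/√m.
λ_X/λ_α = √(m_α/m_X) = √(6.645 × 10⁻²⁷/9.128 × 10⁻²⁶) = √(0.07280) = 0.270.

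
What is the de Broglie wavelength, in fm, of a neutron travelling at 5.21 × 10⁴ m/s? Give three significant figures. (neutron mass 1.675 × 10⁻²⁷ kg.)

p = mv = 1.675 × 10⁻²⁷ × 5.21 × 10⁴ = 8.727 × 10⁻²³ kg·m/s.
λ = h/p = 6.626 × 10⁻³⁴ / 8.727 × 10⁻²³ = 7.59 × 10⁻¹² m = 7590 fm.

λ = 7590 fm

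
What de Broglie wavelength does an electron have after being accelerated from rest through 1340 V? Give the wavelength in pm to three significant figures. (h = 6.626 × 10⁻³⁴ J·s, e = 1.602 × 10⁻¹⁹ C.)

λ = 33.5 pm

KE = eV = 1.602 × 10⁻¹⁹ × 1340 = 2.147 × 10⁻¹⁶ J.
p = √(2mKE) = √(2 × 9.109 × 10⁻³¹ × 2.147 × 10⁻¹⁶) = 1.978 × 10⁻²³ kg·m/s.
λ = h/p = 6.626 × 10⁻³⁴ / 1.978 × 10⁻²³ = 3.35 × 10⁻¹¹ m = 33.5 pm.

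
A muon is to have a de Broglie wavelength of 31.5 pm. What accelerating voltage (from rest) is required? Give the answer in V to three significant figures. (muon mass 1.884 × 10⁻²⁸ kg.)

V = 7.33 V

p = h/λ = 6.626 × 10⁻³⁴ / 3.150 × 10⁻¹¹ = 2.103 × 10⁻²³ kg·m/s.
KE = p²/(2m) = 1.174 × 10⁻¹⁸ J.
V = KE/e = 1.174 × 10⁻¹⁸ / (1.602 × 10⁻¹⁹) = 7.33 V.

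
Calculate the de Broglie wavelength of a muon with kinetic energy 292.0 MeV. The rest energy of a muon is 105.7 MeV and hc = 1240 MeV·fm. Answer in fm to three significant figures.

λ = 3.23 fm

Total energy E = KE + m₀c² = 292.0 + 105.7 = 397.7 MeV.
(pc)² = E² − (m₀c²)² = (397.7)² − (105.7)² = 1.470 × 10⁵ MeV², so pc = 383.4 MeV.
λ = hc/(pc) = 1240 MeV·fm / 383.4 MeV = 3.23 fm.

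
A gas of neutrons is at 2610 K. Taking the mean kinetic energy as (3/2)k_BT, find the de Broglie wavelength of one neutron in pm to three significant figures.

KE = (3/2)k_BT = 1.5 × 1.381 × 10⁻²³ × 2610 = 5.407 × 10⁻²⁰ J.
p = √(2mKE) = √(2 × 1.675 × 10⁻²⁷ × 5.407 × 10⁻²⁰) = 1.346 × 10⁻²³ kg·m/s.
λ = h/p = 4.92 × 10⁻¹¹ m = 49.2 pm.

λ = 49.2 pm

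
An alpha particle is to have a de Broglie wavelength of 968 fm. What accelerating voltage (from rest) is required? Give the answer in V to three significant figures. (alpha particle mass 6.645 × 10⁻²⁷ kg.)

p = h/λ = 6.626 × 10⁻³⁴ / 9.680 × 10⁻¹³ = 6.845 × 10⁻²² kg·m/s.
KE = p²/(2m) = 3.526 × 10⁻¹⁷ J.
V = KE/2e = 3.526 × 10⁻¹⁷ / (2 × 1.602 × 10⁻¹⁹) = 110 V.

V = 110 V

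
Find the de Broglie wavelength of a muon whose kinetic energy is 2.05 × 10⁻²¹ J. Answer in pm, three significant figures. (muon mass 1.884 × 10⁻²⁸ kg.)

p = √(2mKE) = √(2 × 1.884 × 10⁻²⁸ × 2.050 × 10⁻²¹) = 8.789 × 10⁻²⁵ kg·m/s.
λ = h/p = 6.626 × 10⁻³⁴ / 8.789 × 10⁻²⁵ = 7.54 × 10⁻¹⁰ m = 754 pm.

λ = 754 pm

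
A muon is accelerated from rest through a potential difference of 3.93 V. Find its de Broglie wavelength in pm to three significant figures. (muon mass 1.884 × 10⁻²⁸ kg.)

λ = 43.0 pm

KE = eV = 1.602 × 10⁻¹⁹ × 3.930 = 6.296 × 10⁻¹⁹ J.
p = √(2mKE) = √(2 × 1.884 × 10⁻²⁸ × 6.296 × 10⁻¹⁹) = 1.540 × 10⁻²³ kg·m/s.
λ = h/p = 6.626 × 10⁻³⁴ / 1.540 × 10⁻²³ = 4.30 × 10⁻¹¹ m = 43.0 pm.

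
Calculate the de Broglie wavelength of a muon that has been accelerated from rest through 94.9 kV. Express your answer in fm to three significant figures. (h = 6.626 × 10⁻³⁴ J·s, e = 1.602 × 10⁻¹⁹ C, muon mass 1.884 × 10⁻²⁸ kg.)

λ = 277 fm

KE = eV = 1.602 × 10⁻¹⁹ × 9.490 × 10⁴ = 1.520 × 10⁻¹⁴ J.
p = √(2mKE) = √(2 × 1.884 × 10⁻²⁸ × 1.520 × 10⁻¹⁴) = 2.393 × 10⁻²¹ kg·m/s.
λ = h/p = 6.626 × 10⁻³⁴ / 2.393 × 10⁻²¹ = 2.77 × 10⁻¹³ m = 277 fm.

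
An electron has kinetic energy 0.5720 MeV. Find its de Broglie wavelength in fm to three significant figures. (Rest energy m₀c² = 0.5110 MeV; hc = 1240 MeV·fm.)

λ = 1300 fm

Total energy E = KE + m₀c² = 0.5720 + 0.5110 = 1.0830 MeV.
(pc)² = E² − (m₀c²)² = (1.0830)² − (0.5110)² = 0.9118 MeV², so pc = 0.9549 MeV.
λ = hc/(pc) = 1240 MeV·fm / 0.9549 MeV = 1300 fm.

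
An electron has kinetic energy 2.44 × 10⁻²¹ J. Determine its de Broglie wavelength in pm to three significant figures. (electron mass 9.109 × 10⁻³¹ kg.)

p = √(2mKE) = √(2 × 9.109 × 10⁻³¹ × 2.440 × 10⁻²¹) = 6.667 × 10⁻²⁶ kg·m/s.
λ = h/p = 6.626 × 10⁻³⁴ / 6.667 × 10⁻²⁶ = 9.94 × 10⁻⁹ m = 9940 pm.

λ = 9940 pm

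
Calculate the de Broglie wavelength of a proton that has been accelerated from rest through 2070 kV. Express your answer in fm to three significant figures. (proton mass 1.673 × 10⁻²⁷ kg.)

λ = 19.9 fm

KE = eV = 1.602 × 10⁻¹⁹ × 2.070 × 10⁶ = 3.316 × 10⁻¹³ J.
p = √(2mKE) = √(2 × 1.673 × 10⁻²⁷ × 3.316 × 10⁻¹³) = 3.331 × 10⁻²⁰ kg·m/s.
λ = h/p = 6.626 × 10⁻³⁴ / 3.331 × 10⁻²⁰ = 1.99 × 10⁻¹⁴ m = 19.9 fm.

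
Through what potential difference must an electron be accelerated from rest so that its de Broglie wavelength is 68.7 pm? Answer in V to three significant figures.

p = h/λ = 6.626 × 10⁻³⁴ / 6.870 × 10⁻¹¹ = 9.645 × 10⁻²⁴ kg·m/s.
KE = p²/(2m) = 5.106 × 10⁻¹⁷ J.
V = KE/e = 5.106 × 10⁻¹⁷ / (1.602 × 10⁻¹⁹) = 319 V.

V = 319 V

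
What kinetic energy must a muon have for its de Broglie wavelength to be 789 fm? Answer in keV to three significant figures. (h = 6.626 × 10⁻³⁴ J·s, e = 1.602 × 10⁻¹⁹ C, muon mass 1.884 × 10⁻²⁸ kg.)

p = h/λ = 6.626 × 10⁻³⁴ / 7.890 × 10⁻¹³ = 8.398 × 10⁻²² kg·m/s.
KE = p²/(2m) = (8.398 × 10⁻²²)² / (2 × 1.884 × 10⁻²⁸) = 1.872 × 10⁻¹⁵ J = 11.7 keV.

KE = 11.7 keV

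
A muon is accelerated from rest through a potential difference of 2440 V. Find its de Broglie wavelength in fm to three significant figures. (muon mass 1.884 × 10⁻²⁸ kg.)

KE = eV = 1.602 × 10⁻¹⁹ × 2440 = 3.909 × 10⁻¹⁶ J.
p = √(2mKE) = √(2 × 1.884 × 10⁻²⁸ × 3.909 × 10⁻¹⁶) = 3.838 × 10⁻²² kg·m/s.
λ = h/p = 6.626 × 10⁻³⁴ / 3.838 × 10⁻²² = 1.73 × 10⁻¹² m = 1730 fm.

λ = 1730 fm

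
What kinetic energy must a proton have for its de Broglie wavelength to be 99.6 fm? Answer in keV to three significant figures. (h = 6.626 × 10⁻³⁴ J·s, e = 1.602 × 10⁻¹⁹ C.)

p = h/λ = 6.626 × 10⁻³⁴ / 9.960 × 10⁻¹⁴ = 6.653 × 10⁻²¹ kg·m/s.
KE = p²/(2m) = (6.653 × 10⁻²¹)² / (2 × 1.673 × 10⁻²⁷) = 1.323 × 10⁻¹⁴ J = 82.6 keV.

KE = 82.6 keV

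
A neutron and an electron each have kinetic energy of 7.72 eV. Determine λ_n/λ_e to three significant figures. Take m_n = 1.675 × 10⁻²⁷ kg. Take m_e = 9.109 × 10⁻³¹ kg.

At fixed KE, p = √(2mKE) so λ = h/p ∝ 1/√m.
λ_n/λ_e = √(m_e/m_n) = √(9.109 × 10⁻³¹/1.675 × 10⁻²⁷) = √(5.438 × 10⁻⁴) = 0.0233.

λ_n/λ_e = 0.0233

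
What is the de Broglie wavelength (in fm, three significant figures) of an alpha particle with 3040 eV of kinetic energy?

λ = 260 fm

KE = 3040 eV = 4.870 × 10⁻¹⁶ J.
p = √(2mKE) = √(2 × 6.645 × 10⁻²⁷ × 4.870 × 10⁻¹⁶) = 2.544 × 10⁻²¹ kg·m/s.
λ = h/p = 6.626 × 10⁻³⁴ / 2.544 × 10⁻²¹ = 2.60 × 10⁻¹³ m = 260 fm.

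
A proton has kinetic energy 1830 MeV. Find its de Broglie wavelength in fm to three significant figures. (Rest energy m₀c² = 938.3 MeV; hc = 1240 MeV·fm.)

λ = 0.476 fm

Total energy E = KE + m₀c² = 1830 + 938.3 = 2768.3 MeV.
(pc)² = E² − (m₀c²)² = (2768.3)² − (938.3)² = 6.783 × 10⁶ MeV², so pc = 2604 MeV.
λ = hc/(pc) = 1240 MeV·fm / 2604 MeV = 0.476 fm.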